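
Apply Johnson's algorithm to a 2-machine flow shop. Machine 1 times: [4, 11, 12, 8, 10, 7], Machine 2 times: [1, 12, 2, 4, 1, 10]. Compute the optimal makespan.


Apply Johnson's rule:
  Group 1 (a <= b): [(6, 7, 10), (2, 11, 12)]
  Group 2 (a > b): [(4, 8, 4), (3, 12, 2), (1, 4, 1), (5, 10, 1)]
Optimal job order: [6, 2, 4, 3, 1, 5]
Schedule:
  Job 6: M1 done at 7, M2 done at 17
  Job 2: M1 done at 18, M2 done at 30
  Job 4: M1 done at 26, M2 done at 34
  Job 3: M1 done at 38, M2 done at 40
  Job 1: M1 done at 42, M2 done at 43
  Job 5: M1 done at 52, M2 done at 53
Makespan = 53

53


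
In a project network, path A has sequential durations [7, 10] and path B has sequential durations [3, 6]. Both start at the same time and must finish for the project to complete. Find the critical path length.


Path A total = 7 + 10 = 17
Path B total = 3 + 6 = 9
Critical path = longest path = max(17, 9) = 17

17


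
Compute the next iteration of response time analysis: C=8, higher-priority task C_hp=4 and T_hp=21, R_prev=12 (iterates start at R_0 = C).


R_next = C + ceil(R_prev / T_hp) * C_hp
ceil(12 / 21) = ceil(0.5714) = 1
Interference = 1 * 4 = 4
R_next = 8 + 4 = 12
R_next = R_prev, so the iteration has converged (response time = 12).

12


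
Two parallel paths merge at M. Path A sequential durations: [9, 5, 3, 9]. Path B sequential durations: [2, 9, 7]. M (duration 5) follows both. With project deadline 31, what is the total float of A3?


Forward pass: ES(A3) = sum of predecessors on chain A = 14
EF = ES + duration = 14 + 3 = 17
Backward pass: LF(M) = deadline = 31; LS(M) = 31 - 5 = 26
LF(A3) = LS(M) - sum(successors on chain A) = 26 - 9 = 17
LS = LF - duration = 17 - 3 = 14
Total float = LS - ES = 14 - 14 = 0

0


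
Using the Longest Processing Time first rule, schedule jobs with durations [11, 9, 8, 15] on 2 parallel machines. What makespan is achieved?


Sort jobs in decreasing order (LPT): [15, 11, 9, 8]
Assign each job to the least loaded machine:
  Machine 1: jobs [15, 8], load = 23
  Machine 2: jobs [11, 9], load = 20
Makespan = max load = 23

23


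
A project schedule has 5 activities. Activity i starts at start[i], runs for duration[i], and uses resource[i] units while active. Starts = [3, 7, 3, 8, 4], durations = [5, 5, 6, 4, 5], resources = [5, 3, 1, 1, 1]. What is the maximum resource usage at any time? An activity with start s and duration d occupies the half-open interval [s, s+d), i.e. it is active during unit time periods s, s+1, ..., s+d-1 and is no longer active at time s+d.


Each activity i is active on [start_i, start_i + duration_i).
Compute total resource usage per time slot:
  t=0: active resources = [], total = 0
  t=1: active resources = [], total = 0
  t=2: active resources = [], total = 0
  t=3: active resources = [5, 1], total = 6
  t=4: active resources = [5, 1, 1], total = 7
  t=5: active resources = [5, 1, 1], total = 7
  t=6: active resources = [5, 1, 1], total = 7
  t=7: active resources = [5, 3, 1, 1], total = 10
  t=8: active resources = [3, 1, 1, 1], total = 6
  t=9: active resources = [3, 1], total = 4
  t=10: active resources = [3, 1], total = 4
  t=11: active resources = [3, 1], total = 4
Peak resource demand = 10

10


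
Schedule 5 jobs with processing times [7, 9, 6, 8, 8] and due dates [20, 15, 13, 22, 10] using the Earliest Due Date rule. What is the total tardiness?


Sort by due date (EDD order): [(8, 10), (6, 13), (9, 15), (7, 20), (8, 22)]
Compute completion times and tardiness:
  Job 1: p=8, d=10, C=8, tardiness=max(0,8-10)=0
  Job 2: p=6, d=13, C=14, tardiness=max(0,14-13)=1
  Job 3: p=9, d=15, C=23, tardiness=max(0,23-15)=8
  Job 4: p=7, d=20, C=30, tardiness=max(0,30-20)=10
  Job 5: p=8, d=22, C=38, tardiness=max(0,38-22)=16
Total tardiness = 35

35


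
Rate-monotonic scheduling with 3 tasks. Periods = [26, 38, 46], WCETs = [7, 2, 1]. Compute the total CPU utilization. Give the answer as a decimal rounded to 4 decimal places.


Compute individual utilizations (exact fractions):
  Task 1: C/T = 7/26 (approx. 0.2692)
  Task 2: C/T = 2/38 = 1/19 (approx. 0.0526)
  Task 3: C/T = 1/46 (approx. 0.0217)
Total utilization U = 7/26 + 1/19 + 1/46 = 1952/5681
Rounded to 4 decimal places: U = 0.3436
RM (Liu & Layland) bound for 3 tasks = 0.779763; compare with U = 1952/5681 (approx. 0.343601)
U <= bound, so schedulable by RM sufficient condition.

0.3436


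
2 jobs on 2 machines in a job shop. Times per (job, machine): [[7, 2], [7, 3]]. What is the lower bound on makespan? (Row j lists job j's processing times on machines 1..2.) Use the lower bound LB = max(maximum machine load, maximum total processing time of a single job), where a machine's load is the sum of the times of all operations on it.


Machine loads:
  Machine 1: 7 + 7 = 14
  Machine 2: 2 + 3 = 5
Max machine load = 14
Job totals:
  Job 1: 9
  Job 2: 10
Max job total = 10
Lower bound = max(14, 10) = 14

14


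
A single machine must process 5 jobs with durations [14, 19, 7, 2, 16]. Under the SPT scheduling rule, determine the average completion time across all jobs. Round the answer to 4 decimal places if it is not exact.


Sort jobs by processing time (SPT order): [2, 7, 14, 16, 19]
Compute completion times sequentially:
  Job 1: processing = 2, completes at 2
  Job 2: processing = 7, completes at 9
  Job 3: processing = 14, completes at 23
  Job 4: processing = 16, completes at 39
  Job 5: processing = 19, completes at 58
Sum of completion times = 131
Average completion time = 131/5 = 26.2

26.2


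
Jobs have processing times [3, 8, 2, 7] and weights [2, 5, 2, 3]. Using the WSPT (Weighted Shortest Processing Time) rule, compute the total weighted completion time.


Compute p/w ratios and sort ascending (WSPT): [(2, 2), (3, 2), (8, 5), (7, 3)]
Compute weighted completion times:
  Job (p=2,w=2): C=2, w*C=2*2=4
  Job (p=3,w=2): C=5, w*C=2*5=10
  Job (p=8,w=5): C=13, w*C=5*13=65
  Job (p=7,w=3): C=20, w*C=3*20=60
Total weighted completion time = 139

139


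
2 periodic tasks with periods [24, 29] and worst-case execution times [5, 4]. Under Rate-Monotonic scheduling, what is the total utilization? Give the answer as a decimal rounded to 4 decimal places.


Compute individual utilizations (exact fractions):
  Task 1: C/T = 5/24 (approx. 0.2083)
  Task 2: C/T = 4/29 (approx. 0.1379)
Total utilization U = 5/24 + 4/29 = 241/696
Rounded to 4 decimal places: U = 0.3463
RM (Liu & Layland) bound for 2 tasks = 0.828427; compare with U = 241/696 (approx. 0.346264)
U <= bound, so schedulable by RM sufficient condition.

0.3463


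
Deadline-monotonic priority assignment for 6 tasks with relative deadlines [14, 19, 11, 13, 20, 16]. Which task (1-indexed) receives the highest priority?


Sort tasks by relative deadline (ascending):
  Task 3: deadline = 11
  Task 4: deadline = 13
  Task 1: deadline = 14
  Task 6: deadline = 16
  Task 2: deadline = 19
  Task 5: deadline = 20
Priority order (highest first): [3, 4, 1, 6, 2, 5]
Highest priority task = 3

3


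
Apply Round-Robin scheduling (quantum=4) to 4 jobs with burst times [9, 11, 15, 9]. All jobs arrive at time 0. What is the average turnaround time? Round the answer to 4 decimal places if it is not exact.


Time quantum = 4
Execution trace:
  J1 runs 4 units, time = 4
  J2 runs 4 units, time = 8
  J3 runs 4 units, time = 12
  J4 runs 4 units, time = 16
  J1 runs 4 units, time = 20
  J2 runs 4 units, time = 24
  J3 runs 4 units, time = 28
  J4 runs 4 units, time = 32
  J1 runs 1 units, time = 33
  J2 runs 3 units, time = 36
  J3 runs 4 units, time = 40
  J4 runs 1 units, time = 41
  J3 runs 3 units, time = 44
Finish times: [33, 36, 44, 41]
Average turnaround = 154/4 = 38.5

38.5


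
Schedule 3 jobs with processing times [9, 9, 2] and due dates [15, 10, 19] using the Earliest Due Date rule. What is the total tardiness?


Sort by due date (EDD order): [(9, 10), (9, 15), (2, 19)]
Compute completion times and tardiness:
  Job 1: p=9, d=10, C=9, tardiness=max(0,9-10)=0
  Job 2: p=9, d=15, C=18, tardiness=max(0,18-15)=3
  Job 3: p=2, d=19, C=20, tardiness=max(0,20-19)=1
Total tardiness = 4

4


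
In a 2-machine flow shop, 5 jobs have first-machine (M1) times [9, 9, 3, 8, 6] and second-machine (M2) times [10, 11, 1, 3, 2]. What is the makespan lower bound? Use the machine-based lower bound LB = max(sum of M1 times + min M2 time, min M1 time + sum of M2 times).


LB1 = sum(M1 times) + min(M2 times) = 35 + 1 = 36
LB2 = min(M1 times) + sum(M2 times) = 3 + 27 = 30
Lower bound = max(LB1, LB2) = max(36, 30) = 36

36


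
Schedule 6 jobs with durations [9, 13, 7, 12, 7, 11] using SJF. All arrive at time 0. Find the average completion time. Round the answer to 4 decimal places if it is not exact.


SJF order (ascending): [7, 7, 9, 11, 12, 13]
Completion times:
  Job 1: burst=7, C=7
  Job 2: burst=7, C=14
  Job 3: burst=9, C=23
  Job 4: burst=11, C=34
  Job 5: burst=12, C=46
  Job 6: burst=13, C=59
Average completion = 183/6 = 30.5

30.5


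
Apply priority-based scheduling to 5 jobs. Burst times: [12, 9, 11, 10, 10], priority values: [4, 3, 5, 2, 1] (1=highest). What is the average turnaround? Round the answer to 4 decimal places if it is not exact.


Sort by priority (ascending = highest first):
Order: [(1, 10), (2, 10), (3, 9), (4, 12), (5, 11)]
Completion times:
  Priority 1, burst=10, C=10
  Priority 2, burst=10, C=20
  Priority 3, burst=9, C=29
  Priority 4, burst=12, C=41
  Priority 5, burst=11, C=52
Average turnaround = 152/5 = 30.4

30.4


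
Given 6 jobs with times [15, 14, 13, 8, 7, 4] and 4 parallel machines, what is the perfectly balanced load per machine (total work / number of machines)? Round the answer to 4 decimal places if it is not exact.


Total processing time = 15 + 14 + 13 + 8 + 7 + 4 = 61
Number of machines = 4
Ideal balanced load = 61 / 4 = 15.25

15.25


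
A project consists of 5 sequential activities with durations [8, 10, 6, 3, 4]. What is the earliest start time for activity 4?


Activity 4 starts after activities 1 through 3 complete.
Predecessor durations: [8, 10, 6]
ES = 8 + 10 + 6 = 24

24


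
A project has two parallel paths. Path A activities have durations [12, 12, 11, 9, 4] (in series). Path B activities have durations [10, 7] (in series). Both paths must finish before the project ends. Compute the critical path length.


Path A total = 12 + 12 + 11 + 9 + 4 = 48
Path B total = 10 + 7 = 17
Critical path = longest path = max(48, 17) = 48

48


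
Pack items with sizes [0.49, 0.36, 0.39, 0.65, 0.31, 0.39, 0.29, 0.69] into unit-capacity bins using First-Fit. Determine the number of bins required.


Place items sequentially using First-Fit:
  Item 0.49 -> new Bin 1
  Item 0.36 -> Bin 1 (now 0.85)
  Item 0.39 -> new Bin 2
  Item 0.65 -> new Bin 3
  Item 0.31 -> Bin 2 (now 0.7)
  Item 0.39 -> new Bin 4
  Item 0.29 -> Bin 2 (now 0.99)
  Item 0.69 -> new Bin 5
Total bins used = 5

5


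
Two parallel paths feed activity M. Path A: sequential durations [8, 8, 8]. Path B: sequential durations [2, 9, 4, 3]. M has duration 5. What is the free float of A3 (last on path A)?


ES(A3) = sum of predecessors on chain A = 16
EF(A3) = ES + duration = 16 + 8 = 24
Successor of A3 is M. ES(M) = max(sum(A), sum(B)) = max(24, 18) = 24
Free float = ES(successor) - EF(current) = 24 - 24 = 0

0


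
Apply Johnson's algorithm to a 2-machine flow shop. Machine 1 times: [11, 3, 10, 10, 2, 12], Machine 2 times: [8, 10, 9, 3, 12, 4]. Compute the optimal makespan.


Apply Johnson's rule:
  Group 1 (a <= b): [(5, 2, 12), (2, 3, 10)]
  Group 2 (a > b): [(3, 10, 9), (1, 11, 8), (6, 12, 4), (4, 10, 3)]
Optimal job order: [5, 2, 3, 1, 6, 4]
Schedule:
  Job 5: M1 done at 2, M2 done at 14
  Job 2: M1 done at 5, M2 done at 24
  Job 3: M1 done at 15, M2 done at 33
  Job 1: M1 done at 26, M2 done at 41
  Job 6: M1 done at 38, M2 done at 45
  Job 4: M1 done at 48, M2 done at 51
Makespan = 51

51


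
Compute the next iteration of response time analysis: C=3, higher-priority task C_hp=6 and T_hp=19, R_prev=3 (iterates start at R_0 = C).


R_next = C + ceil(R_prev / T_hp) * C_hp
ceil(3 / 19) = ceil(0.1579) = 1
Interference = 1 * 6 = 6
R_next = 3 + 6 = 9

9


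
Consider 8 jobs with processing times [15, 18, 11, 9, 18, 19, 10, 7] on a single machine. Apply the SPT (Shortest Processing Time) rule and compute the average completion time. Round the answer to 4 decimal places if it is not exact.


Sort jobs by processing time (SPT order): [7, 9, 10, 11, 15, 18, 18, 19]
Compute completion times sequentially:
  Job 1: processing = 7, completes at 7
  Job 2: processing = 9, completes at 16
  Job 3: processing = 10, completes at 26
  Job 4: processing = 11, completes at 37
  Job 5: processing = 15, completes at 52
  Job 6: processing = 18, completes at 70
  Job 7: processing = 18, completes at 88
  Job 8: processing = 19, completes at 107
Sum of completion times = 403
Average completion time = 403/8 = 50.375

50.375


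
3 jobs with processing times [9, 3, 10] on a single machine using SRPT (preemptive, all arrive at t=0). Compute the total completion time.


Since all jobs arrive at t=0, SRPT equals SPT ordering.
SPT order: [3, 9, 10]
Completion times:
  Job 1: p=3, C=3
  Job 2: p=9, C=12
  Job 3: p=10, C=22
Total completion time = 3 + 12 + 22 = 37

37


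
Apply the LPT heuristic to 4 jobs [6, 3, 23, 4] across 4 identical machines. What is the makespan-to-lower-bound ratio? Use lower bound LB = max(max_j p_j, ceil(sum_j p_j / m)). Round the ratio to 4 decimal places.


LPT order: [23, 6, 4, 3]
Machine loads after assignment: [23, 6, 4, 3]
LPT makespan = 23
Lower bound = max(max_job, ceil(total/4)) = max(23, 9) = 23
Ratio = 23 / 23 = 1.0

1.0


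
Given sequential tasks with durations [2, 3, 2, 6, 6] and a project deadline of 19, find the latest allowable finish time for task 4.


LF(activity 4) = deadline - sum of successor durations
Successors: activities 5 through 5 with durations [6]
Sum of successor durations = 6
LF = 19 - 6 = 13

13


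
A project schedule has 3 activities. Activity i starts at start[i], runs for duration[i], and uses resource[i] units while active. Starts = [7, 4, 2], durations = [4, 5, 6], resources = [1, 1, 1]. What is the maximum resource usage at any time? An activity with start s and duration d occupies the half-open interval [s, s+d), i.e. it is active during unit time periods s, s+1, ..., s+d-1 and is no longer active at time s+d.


Each activity i is active on [start_i, start_i + duration_i).
Compute total resource usage per time slot:
  t=0: active resources = [], total = 0
  t=1: active resources = [], total = 0
  t=2: active resources = [1], total = 1
  t=3: active resources = [1], total = 1
  t=4: active resources = [1, 1], total = 2
  t=5: active resources = [1, 1], total = 2
  t=6: active resources = [1, 1], total = 2
  t=7: active resources = [1, 1, 1], total = 3
  t=8: active resources = [1, 1], total = 2
  t=9: active resources = [1], total = 1
  t=10: active resources = [1], total = 1
Peak resource demand = 3

3


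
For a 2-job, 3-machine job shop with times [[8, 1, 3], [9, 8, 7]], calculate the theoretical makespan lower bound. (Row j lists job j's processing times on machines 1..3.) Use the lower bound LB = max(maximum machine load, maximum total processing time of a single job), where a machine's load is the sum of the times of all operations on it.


Machine loads:
  Machine 1: 8 + 9 = 17
  Machine 2: 1 + 8 = 9
  Machine 3: 3 + 7 = 10
Max machine load = 17
Job totals:
  Job 1: 12
  Job 2: 24
Max job total = 24
Lower bound = max(17, 24) = 24

24


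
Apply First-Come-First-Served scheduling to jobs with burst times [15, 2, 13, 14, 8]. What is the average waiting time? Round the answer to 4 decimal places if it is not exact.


FCFS order (as given): [15, 2, 13, 14, 8]
Waiting times:
  Job 1: wait = 0
  Job 2: wait = 15
  Job 3: wait = 17
  Job 4: wait = 30
  Job 5: wait = 44
Sum of waiting times = 106
Average waiting time = 106/5 = 21.2

21.2


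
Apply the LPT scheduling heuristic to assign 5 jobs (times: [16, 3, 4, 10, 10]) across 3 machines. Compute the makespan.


Sort jobs in decreasing order (LPT): [16, 10, 10, 4, 3]
Assign each job to the least loaded machine:
  Machine 1: jobs [16], load = 16
  Machine 2: jobs [10, 4], load = 14
  Machine 3: jobs [10, 3], load = 13
Makespan = max load = 16

16


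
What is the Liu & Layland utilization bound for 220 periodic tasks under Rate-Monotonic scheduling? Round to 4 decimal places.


Compute 2^(1/220) = 1.0031556376
Subtract 1: 1.0031556376 - 1 = 0.0031556376
Multiply by n: 220 * 0.0031556376 = 0.6942402720
Round to 4 dp: 0.6942

0.6942


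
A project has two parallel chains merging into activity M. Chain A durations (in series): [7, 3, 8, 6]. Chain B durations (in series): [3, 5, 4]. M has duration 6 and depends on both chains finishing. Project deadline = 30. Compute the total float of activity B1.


Forward pass: ES(B1) = sum of predecessors on chain B = 0
EF = ES + duration = 0 + 3 = 3
Backward pass: LF(M) = deadline = 30; LS(M) = 30 - 6 = 24
LF(B1) = LS(M) - sum(successors on chain B) = 24 - 9 = 15
LS = LF - duration = 15 - 3 = 12
Total float = LS - ES = 12 - 0 = 12

12


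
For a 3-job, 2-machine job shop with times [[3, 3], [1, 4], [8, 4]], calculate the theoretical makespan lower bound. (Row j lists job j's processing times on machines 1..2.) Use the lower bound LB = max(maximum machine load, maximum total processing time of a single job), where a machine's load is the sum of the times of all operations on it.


Machine loads:
  Machine 1: 3 + 1 + 8 = 12
  Machine 2: 3 + 4 + 4 = 11
Max machine load = 12
Job totals:
  Job 1: 6
  Job 2: 5
  Job 3: 12
Max job total = 12
Lower bound = max(12, 12) = 12

12


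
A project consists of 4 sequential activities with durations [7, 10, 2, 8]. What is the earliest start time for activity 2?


Activity 2 starts after activities 1 through 1 complete.
Predecessor durations: [7]
ES = 7 = 7

7


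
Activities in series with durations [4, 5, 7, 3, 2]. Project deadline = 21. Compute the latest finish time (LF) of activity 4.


LF(activity 4) = deadline - sum of successor durations
Successors: activities 5 through 5 with durations [2]
Sum of successor durations = 2
LF = 21 - 2 = 19

19


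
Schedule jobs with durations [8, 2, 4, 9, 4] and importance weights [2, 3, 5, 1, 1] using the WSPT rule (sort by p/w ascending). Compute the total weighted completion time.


Compute p/w ratios and sort ascending (WSPT): [(2, 3), (4, 5), (8, 2), (4, 1), (9, 1)]
Compute weighted completion times:
  Job (p=2,w=3): C=2, w*C=3*2=6
  Job (p=4,w=5): C=6, w*C=5*6=30
  Job (p=8,w=2): C=14, w*C=2*14=28
  Job (p=4,w=1): C=18, w*C=1*18=18
  Job (p=9,w=1): C=27, w*C=1*27=27
Total weighted completion time = 109

109


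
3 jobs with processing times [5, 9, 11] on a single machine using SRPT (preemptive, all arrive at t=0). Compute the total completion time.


Since all jobs arrive at t=0, SRPT equals SPT ordering.
SPT order: [5, 9, 11]
Completion times:
  Job 1: p=5, C=5
  Job 2: p=9, C=14
  Job 3: p=11, C=25
Total completion time = 5 + 14 + 25 = 44

44


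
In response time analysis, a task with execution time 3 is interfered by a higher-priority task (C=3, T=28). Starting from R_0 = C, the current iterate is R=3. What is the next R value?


R_next = C + ceil(R_prev / T_hp) * C_hp
ceil(3 / 28) = ceil(0.1071) = 1
Interference = 1 * 3 = 3
R_next = 3 + 3 = 6

6


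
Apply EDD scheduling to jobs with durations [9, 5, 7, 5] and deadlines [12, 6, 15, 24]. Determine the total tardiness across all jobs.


Sort by due date (EDD order): [(5, 6), (9, 12), (7, 15), (5, 24)]
Compute completion times and tardiness:
  Job 1: p=5, d=6, C=5, tardiness=max(0,5-6)=0
  Job 2: p=9, d=12, C=14, tardiness=max(0,14-12)=2
  Job 3: p=7, d=15, C=21, tardiness=max(0,21-15)=6
  Job 4: p=5, d=24, C=26, tardiness=max(0,26-24)=2
Total tardiness = 10

10


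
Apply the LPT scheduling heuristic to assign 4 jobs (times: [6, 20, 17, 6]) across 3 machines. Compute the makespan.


Sort jobs in decreasing order (LPT): [20, 17, 6, 6]
Assign each job to the least loaded machine:
  Machine 1: jobs [20], load = 20
  Machine 2: jobs [17], load = 17
  Machine 3: jobs [6, 6], load = 12
Makespan = max load = 20

20


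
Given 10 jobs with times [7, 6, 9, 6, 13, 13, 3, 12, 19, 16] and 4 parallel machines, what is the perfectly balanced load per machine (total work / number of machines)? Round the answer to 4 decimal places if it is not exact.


Total processing time = 7 + 6 + 9 + 6 + 13 + 13 + 3 + 12 + 19 + 16 = 104
Number of machines = 4
Ideal balanced load = 104 / 4 = 26.0

26.0


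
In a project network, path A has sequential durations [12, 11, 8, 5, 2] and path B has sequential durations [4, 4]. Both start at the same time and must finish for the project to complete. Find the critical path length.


Path A total = 12 + 11 + 8 + 5 + 2 = 38
Path B total = 4 + 4 = 8
Critical path = longest path = max(38, 8) = 38

38


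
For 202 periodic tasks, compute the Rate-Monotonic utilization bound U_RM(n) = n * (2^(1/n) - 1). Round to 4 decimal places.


Compute 2^(1/202) = 1.0034373158
Subtract 1: 1.0034373158 - 1 = 0.0034373158
Multiply by n: 202 * 0.0034373158 = 0.6943377916
Round to 4 dp: 0.6943

0.6943


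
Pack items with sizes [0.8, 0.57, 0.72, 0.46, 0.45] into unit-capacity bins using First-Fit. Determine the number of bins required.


Place items sequentially using First-Fit:
  Item 0.8 -> new Bin 1
  Item 0.57 -> new Bin 2
  Item 0.72 -> new Bin 3
  Item 0.46 -> new Bin 4
  Item 0.45 -> Bin 4 (now 0.91)
Total bins used = 4

4


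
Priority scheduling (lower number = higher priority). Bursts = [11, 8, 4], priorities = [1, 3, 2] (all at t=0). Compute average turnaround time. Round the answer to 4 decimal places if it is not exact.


Sort by priority (ascending = highest first):
Order: [(1, 11), (2, 4), (3, 8)]
Completion times:
  Priority 1, burst=11, C=11
  Priority 2, burst=4, C=15
  Priority 3, burst=8, C=23
Average turnaround = 49/3 = 16.3333

16.3333


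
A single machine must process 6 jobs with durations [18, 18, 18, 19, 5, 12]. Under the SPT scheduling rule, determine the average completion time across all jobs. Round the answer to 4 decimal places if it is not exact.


Sort jobs by processing time (SPT order): [5, 12, 18, 18, 18, 19]
Compute completion times sequentially:
  Job 1: processing = 5, completes at 5
  Job 2: processing = 12, completes at 17
  Job 3: processing = 18, completes at 35
  Job 4: processing = 18, completes at 53
  Job 5: processing = 18, completes at 71
  Job 6: processing = 19, completes at 90
Sum of completion times = 271
Average completion time = 271/6 = 45.1667

45.1667


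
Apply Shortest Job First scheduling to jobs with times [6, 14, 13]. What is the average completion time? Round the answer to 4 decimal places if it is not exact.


SJF order (ascending): [6, 13, 14]
Completion times:
  Job 1: burst=6, C=6
  Job 2: burst=13, C=19
  Job 3: burst=14, C=33
Average completion = 58/3 = 19.3333

19.3333


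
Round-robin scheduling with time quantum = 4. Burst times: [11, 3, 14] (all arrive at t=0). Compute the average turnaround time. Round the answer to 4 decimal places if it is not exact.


Time quantum = 4
Execution trace:
  J1 runs 4 units, time = 4
  J2 runs 3 units, time = 7
  J3 runs 4 units, time = 11
  J1 runs 4 units, time = 15
  J3 runs 4 units, time = 19
  J1 runs 3 units, time = 22
  J3 runs 4 units, time = 26
  J3 runs 2 units, time = 28
Finish times: [22, 7, 28]
Average turnaround = 57/3 = 19.0

19.0


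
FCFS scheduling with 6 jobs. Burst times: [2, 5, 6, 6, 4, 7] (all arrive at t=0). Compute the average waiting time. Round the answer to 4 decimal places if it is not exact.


FCFS order (as given): [2, 5, 6, 6, 4, 7]
Waiting times:
  Job 1: wait = 0
  Job 2: wait = 2
  Job 3: wait = 7
  Job 4: wait = 13
  Job 5: wait = 19
  Job 6: wait = 23
Sum of waiting times = 64
Average waiting time = 64/6 = 10.6667

10.6667


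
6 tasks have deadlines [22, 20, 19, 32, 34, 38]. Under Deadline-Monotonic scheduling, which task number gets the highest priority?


Sort tasks by relative deadline (ascending):
  Task 3: deadline = 19
  Task 2: deadline = 20
  Task 1: deadline = 22
  Task 4: deadline = 32
  Task 5: deadline = 34
  Task 6: deadline = 38
Priority order (highest first): [3, 2, 1, 4, 5, 6]
Highest priority task = 3

3


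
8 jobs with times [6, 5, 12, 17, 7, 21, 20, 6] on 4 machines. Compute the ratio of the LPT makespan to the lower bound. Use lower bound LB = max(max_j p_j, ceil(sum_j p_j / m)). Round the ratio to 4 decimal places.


LPT order: [21, 20, 17, 12, 7, 6, 6, 5]
Machine loads after assignment: [21, 25, 23, 25]
LPT makespan = 25
Lower bound = max(max_job, ceil(total/4)) = max(21, 24) = 24
Ratio = 25 / 24 = 1.0417

1.0417


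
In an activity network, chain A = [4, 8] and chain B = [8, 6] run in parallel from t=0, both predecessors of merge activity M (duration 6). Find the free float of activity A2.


ES(A2) = sum of predecessors on chain A = 4
EF(A2) = ES + duration = 4 + 8 = 12
Successor of A2 is M. ES(M) = max(sum(A), sum(B)) = max(12, 14) = 14
Free float = ES(successor) - EF(current) = 14 - 12 = 2

2


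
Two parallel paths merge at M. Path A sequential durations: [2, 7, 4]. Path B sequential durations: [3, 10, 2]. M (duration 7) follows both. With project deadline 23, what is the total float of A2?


Forward pass: ES(A2) = sum of predecessors on chain A = 2
EF = ES + duration = 2 + 7 = 9
Backward pass: LF(M) = deadline = 23; LS(M) = 23 - 7 = 16
LF(A2) = LS(M) - sum(successors on chain A) = 16 - 4 = 12
LS = LF - duration = 12 - 7 = 5
Total float = LS - ES = 5 - 2 = 3

3


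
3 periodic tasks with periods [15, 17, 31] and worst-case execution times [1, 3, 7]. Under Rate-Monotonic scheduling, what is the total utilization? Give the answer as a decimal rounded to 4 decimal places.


Compute individual utilizations (exact fractions):
  Task 1: C/T = 1/15 (approx. 0.0667)
  Task 2: C/T = 3/17 (approx. 0.1765)
  Task 3: C/T = 7/31 (approx. 0.2258)
Total utilization U = 1/15 + 3/17 + 7/31 = 3707/7905
Rounded to 4 decimal places: U = 0.4689
RM (Liu & Layland) bound for 3 tasks = 0.779763; compare with U = 3707/7905 (approx. 0.468944)
U <= bound, so schedulable by RM sufficient condition.

0.4689


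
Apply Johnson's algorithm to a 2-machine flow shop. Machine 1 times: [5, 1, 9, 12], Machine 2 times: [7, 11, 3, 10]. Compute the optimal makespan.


Apply Johnson's rule:
  Group 1 (a <= b): [(2, 1, 11), (1, 5, 7)]
  Group 2 (a > b): [(4, 12, 10), (3, 9, 3)]
Optimal job order: [2, 1, 4, 3]
Schedule:
  Job 2: M1 done at 1, M2 done at 12
  Job 1: M1 done at 6, M2 done at 19
  Job 4: M1 done at 18, M2 done at 29
  Job 3: M1 done at 27, M2 done at 32
Makespan = 32

32


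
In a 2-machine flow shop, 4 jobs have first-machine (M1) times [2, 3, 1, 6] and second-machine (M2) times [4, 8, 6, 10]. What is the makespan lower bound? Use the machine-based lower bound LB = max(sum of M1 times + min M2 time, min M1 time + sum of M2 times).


LB1 = sum(M1 times) + min(M2 times) = 12 + 4 = 16
LB2 = min(M1 times) + sum(M2 times) = 1 + 28 = 29
Lower bound = max(LB1, LB2) = max(16, 29) = 29

29


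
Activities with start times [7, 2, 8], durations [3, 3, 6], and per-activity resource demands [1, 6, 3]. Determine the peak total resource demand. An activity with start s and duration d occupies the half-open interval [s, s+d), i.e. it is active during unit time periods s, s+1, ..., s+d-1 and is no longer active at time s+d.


Each activity i is active on [start_i, start_i + duration_i).
Compute total resource usage per time slot:
  t=0: active resources = [], total = 0
  t=1: active resources = [], total = 0
  t=2: active resources = [6], total = 6
  t=3: active resources = [6], total = 6
  t=4: active resources = [6], total = 6
  t=5: active resources = [], total = 0
  t=6: active resources = [], total = 0
  t=7: active resources = [1], total = 1
  t=8: active resources = [1, 3], total = 4
  t=9: active resources = [1, 3], total = 4
  t=10: active resources = [3], total = 3
  t=11: active resources = [3], total = 3
  t=12: active resources = [3], total = 3
  t=13: active resources = [3], total = 3
Peak resource demand = 6

6


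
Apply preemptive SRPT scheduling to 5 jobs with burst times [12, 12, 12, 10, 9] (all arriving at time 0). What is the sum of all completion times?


Since all jobs arrive at t=0, SRPT equals SPT ordering.
SPT order: [9, 10, 12, 12, 12]
Completion times:
  Job 1: p=9, C=9
  Job 2: p=10, C=19
  Job 3: p=12, C=31
  Job 4: p=12, C=43
  Job 5: p=12, C=55
Total completion time = 9 + 19 + 31 + 43 + 55 = 157

157


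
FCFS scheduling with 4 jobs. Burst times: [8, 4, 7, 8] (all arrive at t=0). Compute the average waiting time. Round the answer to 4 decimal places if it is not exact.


FCFS order (as given): [8, 4, 7, 8]
Waiting times:
  Job 1: wait = 0
  Job 2: wait = 8
  Job 3: wait = 12
  Job 4: wait = 19
Sum of waiting times = 39
Average waiting time = 39/4 = 9.75

9.75


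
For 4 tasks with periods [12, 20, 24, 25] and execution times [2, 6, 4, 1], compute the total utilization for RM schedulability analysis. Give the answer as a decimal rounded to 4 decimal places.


Compute individual utilizations (exact fractions):
  Task 1: C/T = 2/12 = 1/6 (approx. 0.1667)
  Task 2: C/T = 6/20 = 3/10 (approx. 0.3)
  Task 3: C/T = 4/24 = 1/6 (approx. 0.1667)
  Task 4: C/T = 1/25 (approx. 0.04)
Total utilization U = 1/6 + 3/10 + 1/6 + 1/25 = 101/150
Rounded to 4 decimal places: U = 0.6733
RM (Liu & Layland) bound for 4 tasks = 0.756828; compare with U = 101/150 (approx. 0.673333)
U <= bound, so schedulable by RM sufficient condition.

0.6733


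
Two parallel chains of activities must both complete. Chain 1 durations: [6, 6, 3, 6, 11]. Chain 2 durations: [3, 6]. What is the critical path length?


Path A total = 6 + 6 + 3 + 6 + 11 = 32
Path B total = 3 + 6 = 9
Critical path = longest path = max(32, 9) = 32

32


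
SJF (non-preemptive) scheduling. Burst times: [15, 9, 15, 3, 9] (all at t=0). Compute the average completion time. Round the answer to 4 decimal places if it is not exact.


SJF order (ascending): [3, 9, 9, 15, 15]
Completion times:
  Job 1: burst=3, C=3
  Job 2: burst=9, C=12
  Job 3: burst=9, C=21
  Job 4: burst=15, C=36
  Job 5: burst=15, C=51
Average completion = 123/5 = 24.6

24.6


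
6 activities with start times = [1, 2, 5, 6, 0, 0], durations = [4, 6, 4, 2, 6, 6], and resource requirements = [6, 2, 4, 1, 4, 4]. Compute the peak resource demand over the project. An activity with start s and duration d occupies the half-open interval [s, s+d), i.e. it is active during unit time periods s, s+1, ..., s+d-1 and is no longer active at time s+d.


Each activity i is active on [start_i, start_i + duration_i).
Compute total resource usage per time slot:
  t=0: active resources = [4, 4], total = 8
  t=1: active resources = [6, 4, 4], total = 14
  t=2: active resources = [6, 2, 4, 4], total = 16
  t=3: active resources = [6, 2, 4, 4], total = 16
  t=4: active resources = [6, 2, 4, 4], total = 16
  t=5: active resources = [2, 4, 4, 4], total = 14
  t=6: active resources = [2, 4, 1], total = 7
  t=7: active resources = [2, 4, 1], total = 7
  t=8: active resources = [4], total = 4
Peak resource demand = 16

16


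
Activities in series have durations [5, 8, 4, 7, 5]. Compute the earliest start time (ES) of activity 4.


Activity 4 starts after activities 1 through 3 complete.
Predecessor durations: [5, 8, 4]
ES = 5 + 8 + 4 = 17

17


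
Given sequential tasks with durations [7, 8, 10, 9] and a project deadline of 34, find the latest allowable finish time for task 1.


LF(activity 1) = deadline - sum of successor durations
Successors: activities 2 through 4 with durations [8, 10, 9]
Sum of successor durations = 27
LF = 34 - 27 = 7

7


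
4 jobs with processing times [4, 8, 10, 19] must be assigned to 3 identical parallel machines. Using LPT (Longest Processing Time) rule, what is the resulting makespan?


Sort jobs in decreasing order (LPT): [19, 10, 8, 4]
Assign each job to the least loaded machine:
  Machine 1: jobs [19], load = 19
  Machine 2: jobs [10], load = 10
  Machine 3: jobs [8, 4], load = 12
Makespan = max load = 19

19


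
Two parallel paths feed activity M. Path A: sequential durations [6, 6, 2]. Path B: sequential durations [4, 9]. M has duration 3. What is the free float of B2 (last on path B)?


ES(B2) = sum of predecessors on chain B = 4
EF(B2) = ES + duration = 4 + 9 = 13
Successor of B2 is M. ES(M) = max(sum(A), sum(B)) = max(14, 13) = 14
Free float = ES(successor) - EF(current) = 14 - 13 = 1

1


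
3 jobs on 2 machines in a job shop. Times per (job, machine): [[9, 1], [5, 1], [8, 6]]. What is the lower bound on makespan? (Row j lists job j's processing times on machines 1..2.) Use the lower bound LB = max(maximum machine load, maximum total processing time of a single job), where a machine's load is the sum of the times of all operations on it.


Machine loads:
  Machine 1: 9 + 5 + 8 = 22
  Machine 2: 1 + 1 + 6 = 8
Max machine load = 22
Job totals:
  Job 1: 10
  Job 2: 6
  Job 3: 14
Max job total = 14
Lower bound = max(22, 14) = 22

22


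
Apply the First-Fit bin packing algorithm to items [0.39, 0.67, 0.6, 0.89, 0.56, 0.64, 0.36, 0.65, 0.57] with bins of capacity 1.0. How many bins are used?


Place items sequentially using First-Fit:
  Item 0.39 -> new Bin 1
  Item 0.67 -> new Bin 2
  Item 0.6 -> Bin 1 (now 0.99)
  Item 0.89 -> new Bin 3
  Item 0.56 -> new Bin 4
  Item 0.64 -> new Bin 5
  Item 0.36 -> Bin 4 (now 0.92)
  Item 0.65 -> new Bin 6
  Item 0.57 -> new Bin 7
Total bins used = 7

7


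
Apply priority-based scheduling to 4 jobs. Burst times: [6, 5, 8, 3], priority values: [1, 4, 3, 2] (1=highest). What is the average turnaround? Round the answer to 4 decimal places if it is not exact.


Sort by priority (ascending = highest first):
Order: [(1, 6), (2, 3), (3, 8), (4, 5)]
Completion times:
  Priority 1, burst=6, C=6
  Priority 2, burst=3, C=9
  Priority 3, burst=8, C=17
  Priority 4, burst=5, C=22
Average turnaround = 54/4 = 13.5

13.5


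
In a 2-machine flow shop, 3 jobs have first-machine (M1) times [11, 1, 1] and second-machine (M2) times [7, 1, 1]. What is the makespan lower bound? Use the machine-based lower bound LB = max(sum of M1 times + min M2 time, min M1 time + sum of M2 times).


LB1 = sum(M1 times) + min(M2 times) = 13 + 1 = 14
LB2 = min(M1 times) + sum(M2 times) = 1 + 9 = 10
Lower bound = max(LB1, LB2) = max(14, 10) = 14

14


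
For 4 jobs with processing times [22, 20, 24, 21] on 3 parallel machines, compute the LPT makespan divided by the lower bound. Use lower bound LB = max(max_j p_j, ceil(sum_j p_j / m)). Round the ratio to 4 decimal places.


LPT order: [24, 22, 21, 20]
Machine loads after assignment: [24, 22, 41]
LPT makespan = 41
Lower bound = max(max_job, ceil(total/3)) = max(24, 29) = 29
Ratio = 41 / 29 = 1.4138

1.4138


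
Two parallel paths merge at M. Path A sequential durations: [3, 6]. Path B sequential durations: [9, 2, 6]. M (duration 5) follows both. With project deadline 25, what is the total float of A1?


Forward pass: ES(A1) = sum of predecessors on chain A = 0
EF = ES + duration = 0 + 3 = 3
Backward pass: LF(M) = deadline = 25; LS(M) = 25 - 5 = 20
LF(A1) = LS(M) - sum(successors on chain A) = 20 - 6 = 14
LS = LF - duration = 14 - 3 = 11
Total float = LS - ES = 11 - 0 = 11

11


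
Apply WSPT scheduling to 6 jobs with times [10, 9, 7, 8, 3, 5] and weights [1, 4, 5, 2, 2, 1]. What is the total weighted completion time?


Compute p/w ratios and sort ascending (WSPT): [(7, 5), (3, 2), (9, 4), (8, 2), (5, 1), (10, 1)]
Compute weighted completion times:
  Job (p=7,w=5): C=7, w*C=5*7=35
  Job (p=3,w=2): C=10, w*C=2*10=20
  Job (p=9,w=4): C=19, w*C=4*19=76
  Job (p=8,w=2): C=27, w*C=2*27=54
  Job (p=5,w=1): C=32, w*C=1*32=32
  Job (p=10,w=1): C=42, w*C=1*42=42
Total weighted completion time = 259

259


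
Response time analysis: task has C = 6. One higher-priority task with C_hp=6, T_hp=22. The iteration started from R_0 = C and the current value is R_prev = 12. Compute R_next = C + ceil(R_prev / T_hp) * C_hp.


R_next = C + ceil(R_prev / T_hp) * C_hp
ceil(12 / 22) = ceil(0.5455) = 1
Interference = 1 * 6 = 6
R_next = 6 + 6 = 12
R_next = R_prev, so the iteration has converged (response time = 12).

12


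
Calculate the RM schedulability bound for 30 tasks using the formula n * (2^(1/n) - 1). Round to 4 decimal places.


Compute 2^(1/30) = 1.0233738920
Subtract 1: 1.0233738920 - 1 = 0.0233738920
Multiply by n: 30 * 0.0233738920 = 0.7012167600
Round to 4 dp: 0.7012

0.7012


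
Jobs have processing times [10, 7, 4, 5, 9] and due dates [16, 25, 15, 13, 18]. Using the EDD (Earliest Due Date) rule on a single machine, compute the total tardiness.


Sort by due date (EDD order): [(5, 13), (4, 15), (10, 16), (9, 18), (7, 25)]
Compute completion times and tardiness:
  Job 1: p=5, d=13, C=5, tardiness=max(0,5-13)=0
  Job 2: p=4, d=15, C=9, tardiness=max(0,9-15)=0
  Job 3: p=10, d=16, C=19, tardiness=max(0,19-16)=3
  Job 4: p=9, d=18, C=28, tardiness=max(0,28-18)=10
  Job 5: p=7, d=25, C=35, tardiness=max(0,35-25)=10
Total tardiness = 23

23


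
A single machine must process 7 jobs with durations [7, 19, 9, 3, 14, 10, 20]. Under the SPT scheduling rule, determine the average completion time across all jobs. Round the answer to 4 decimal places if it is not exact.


Sort jobs by processing time (SPT order): [3, 7, 9, 10, 14, 19, 20]
Compute completion times sequentially:
  Job 1: processing = 3, completes at 3
  Job 2: processing = 7, completes at 10
  Job 3: processing = 9, completes at 19
  Job 4: processing = 10, completes at 29
  Job 5: processing = 14, completes at 43
  Job 6: processing = 19, completes at 62
  Job 7: processing = 20, completes at 82
Sum of completion times = 248
Average completion time = 248/7 = 35.4286

35.4286


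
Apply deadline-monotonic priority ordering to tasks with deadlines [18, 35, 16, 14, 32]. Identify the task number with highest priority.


Sort tasks by relative deadline (ascending):
  Task 4: deadline = 14
  Task 3: deadline = 16
  Task 1: deadline = 18
  Task 5: deadline = 32
  Task 2: deadline = 35
Priority order (highest first): [4, 3, 1, 5, 2]
Highest priority task = 4

4


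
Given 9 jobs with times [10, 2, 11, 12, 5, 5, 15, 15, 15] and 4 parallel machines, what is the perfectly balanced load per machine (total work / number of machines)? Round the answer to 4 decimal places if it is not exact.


Total processing time = 10 + 2 + 11 + 12 + 5 + 5 + 15 + 15 + 15 = 90
Number of machines = 4
Ideal balanced load = 90 / 4 = 22.5

22.5


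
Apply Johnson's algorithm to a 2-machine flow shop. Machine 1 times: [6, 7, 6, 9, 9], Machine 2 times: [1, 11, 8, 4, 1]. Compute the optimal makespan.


Apply Johnson's rule:
  Group 1 (a <= b): [(3, 6, 8), (2, 7, 11)]
  Group 2 (a > b): [(4, 9, 4), (1, 6, 1), (5, 9, 1)]
Optimal job order: [3, 2, 4, 1, 5]
Schedule:
  Job 3: M1 done at 6, M2 done at 14
  Job 2: M1 done at 13, M2 done at 25
  Job 4: M1 done at 22, M2 done at 29
  Job 1: M1 done at 28, M2 done at 30
  Job 5: M1 done at 37, M2 done at 38
Makespan = 38

38


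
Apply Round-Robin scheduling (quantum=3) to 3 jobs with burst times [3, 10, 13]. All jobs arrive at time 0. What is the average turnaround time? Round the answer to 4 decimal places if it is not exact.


Time quantum = 3
Execution trace:
  J1 runs 3 units, time = 3
  J2 runs 3 units, time = 6
  J3 runs 3 units, time = 9
  J2 runs 3 units, time = 12
  J3 runs 3 units, time = 15
  J2 runs 3 units, time = 18
  J3 runs 3 units, time = 21
  J2 runs 1 units, time = 22
  J3 runs 3 units, time = 25
  J3 runs 1 units, time = 26
Finish times: [3, 22, 26]
Average turnaround = 51/3 = 17.0

17.0


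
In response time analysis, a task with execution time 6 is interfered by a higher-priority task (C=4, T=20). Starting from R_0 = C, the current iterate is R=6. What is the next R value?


R_next = C + ceil(R_prev / T_hp) * C_hp
ceil(6 / 20) = ceil(0.3) = 1
Interference = 1 * 4 = 4
R_next = 6 + 4 = 10

10
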